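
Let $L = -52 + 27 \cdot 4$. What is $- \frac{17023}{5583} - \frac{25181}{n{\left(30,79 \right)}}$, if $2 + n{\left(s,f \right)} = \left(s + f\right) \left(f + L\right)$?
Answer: $- \frac{391044922}{82142679} \approx -4.7606$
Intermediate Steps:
$L = 56$ ($L = -52 + 108 = 56$)
$n{\left(s,f \right)} = -2 + \left(56 + f\right) \left(f + s\right)$ ($n{\left(s,f \right)} = -2 + \left(s + f\right) \left(f + 56\right) = -2 + \left(f + s\right) \left(56 + f\right) = -2 + \left(56 + f\right) \left(f + s\right)$)
$- \frac{17023}{5583} - \frac{25181}{n{\left(30,79 \right)}} = - \frac{17023}{5583} - \frac{25181}{-2 + 79^{2} + 56 \cdot 79 + 56 \cdot 30 + 79 \cdot 30} = \left(-17023\right) \frac{1}{5583} - \frac{25181}{-2 + 6241 + 4424 + 1680 + 2370} = - \frac{17023}{5583} - \frac{25181}{14713} = - \frac{391044922}{82142679}$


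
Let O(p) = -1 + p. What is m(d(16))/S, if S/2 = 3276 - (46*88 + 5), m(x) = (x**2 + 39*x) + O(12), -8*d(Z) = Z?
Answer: 3/74 ≈ 0.040541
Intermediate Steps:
d(Z) = -Z/8
m(x) = 11 + x**2 + 39*x (m(x) = (x**2 + 39*x) + (-1 + 12) = (x**2 + 39*x) + 11 = 11 + x**2 + 39*x)
S = -1554 (S = 2*(3276 - (46*88 + 5)) = 2*(3276 - (4048 + 5)) = 2*(3276 - 1*4053) = 2*(3276 - 4053) = 2*(-777) = -1554)
m(d(16))/S = (11 + (-1/8*16)**2 + 39*(-1/8*16))/(-1554) = (11 + (-2)**2 + 39*(-2))*(-1/1554) = (11 + 4 - 78)*(-1/1554) = -63*(-1/1554) = 3/74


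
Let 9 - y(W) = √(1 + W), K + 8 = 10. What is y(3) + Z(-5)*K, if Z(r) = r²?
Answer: 57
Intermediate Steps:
K = 2 (K = -8 + 10 = 2)
y(W) = 9 - √(1 + W)
y(3) + Z(-5)*K = (9 - √(1 + 3)) + (-5)²*2 = (9 - √4) + 25*2 = (9 - 1*2) + 50 = (9 - 2) + 50 = 7 + 50 = 57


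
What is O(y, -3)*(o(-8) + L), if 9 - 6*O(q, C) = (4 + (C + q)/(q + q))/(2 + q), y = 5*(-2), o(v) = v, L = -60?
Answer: -8687/80 ≈ -108.59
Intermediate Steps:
y = -10
O(q, C) = 3/2 - (4 + (C + q)/(2*q))/(6*(2 + q)) (O(q, C) = 3/2 - (4 + (C + q)/(q + q))/(6*(2 + q)) = 3/2 - (4 + (C + q)/((2*q)))/(6*(2 + q)) = 3/2 - (4 + (C + q)*(1/(2*q)))/(6*(2 + q)) = 3/2 - (4 + (C + q)/(2*q))/(6*(2 + q)))
O(y, -3)*(o(-8) + L) = ((1/12)*(-1*(-3) + 18*(-10)**2 + 27*(-10))/(-10*(2 - 10)))*(-8 - 60) = ((1/12)*(-1/10)*(3 + 18*100 - 270)/(-8))*(-68) = ((1/12)*(-1/10)*(-1/8)*(3 + 1800 - 270))*(-68) = ((1/12)*(-1/10)*(-1/8)*1533)*(-68) = (511/320)*(-68) = -8687/80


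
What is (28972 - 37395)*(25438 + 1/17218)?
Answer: -3689202278155/17218 ≈ -2.1426e+8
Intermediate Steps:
(28972 - 37395)*(25438 + 1/17218) = -8423*(25438 + 1/17218) = -8423*437991485/17218 = -3689202278155/17218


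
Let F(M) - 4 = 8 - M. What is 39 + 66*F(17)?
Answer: -291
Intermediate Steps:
F(M) = 12 - M (F(M) = 4 + (8 - M) = 12 - M)
39 + 66*F(17) = 39 + 66*(12 - 1*17) = 39 + 66*(12 - 17) = 39 + 66*(-5) = 39 - 330 = -291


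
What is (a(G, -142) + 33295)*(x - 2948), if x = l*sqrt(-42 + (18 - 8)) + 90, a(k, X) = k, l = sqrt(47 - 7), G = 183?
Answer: -95680124 + 535648*I*sqrt(5) ≈ -9.568e+7 + 1.1977e+6*I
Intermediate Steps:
l = 2*sqrt(10) (l = sqrt(40) = 2*sqrt(10) ≈ 6.3246)
x = 90 + 16*I*sqrt(5) (x = (2*sqrt(10))*sqrt(-42 + (18 - 8)) + 90 = (2*sqrt(10))*sqrt(-42 + 10) + 90 = (2*sqrt(10))*sqrt(-32) + 90 = (2*sqrt(10))*(4*I*sqrt(2)) + 90 = 16*I*sqrt(5) + 90 = 90 + 16*I*sqrt(5) ≈ 90.0 + 35.777*I)
(a(G, -142) + 33295)*(x - 2948) = (183 + 33295)*((90 + 16*I*sqrt(5)) - 2948) = 33478*(-2858 + 16*I*sqrt(5)) = -95680124 + 535648*I*sqrt(5)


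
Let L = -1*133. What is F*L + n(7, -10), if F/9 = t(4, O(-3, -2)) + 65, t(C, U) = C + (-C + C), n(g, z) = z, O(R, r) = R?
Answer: -82603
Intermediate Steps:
t(C, U) = C (t(C, U) = C + 0 = C)
L = -133
F = 621 (F = 9*(4 + 65) = 9*69 = 621)
F*L + n(7, -10) = 621*(-133) - 10 = -82593 - 10 = -82603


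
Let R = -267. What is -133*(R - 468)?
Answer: 97755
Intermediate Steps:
-133*(R - 468) = -133*(-267 - 468) = -133*(-735) = 97755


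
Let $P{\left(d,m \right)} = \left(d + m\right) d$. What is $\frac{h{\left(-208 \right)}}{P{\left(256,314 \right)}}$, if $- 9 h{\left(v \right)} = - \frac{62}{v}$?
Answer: $- \frac{31}{136581120} \approx -2.2697 \cdot 10^{-7}$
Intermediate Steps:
$h{\left(v \right)} = \frac{62}{9 v}$ ($h{\left(v \right)} = - \frac{\left(-1\right) \frac{62}{v}}{9} = - \frac{\left(-62\right) \frac{1}{v}}{9} = \frac{62}{9 v}$)
$P{\left(d,m \right)} = d \left(d + m\right)$
$\frac{h{\left(-208 \right)}}{P{\left(256,314 \right)}} = \frac{\frac{62}{9} \frac{1}{-208}}{256 \left(256 + 314\right)} = \frac{\frac{62}{9} \left(- \frac{1}{208}\right)}{256 \cdot 570} = - \frac{31}{936 \cdot 145920} = \left(- \frac{31}{936}\right) \frac{1}{145920} = - \frac{31}{136581120}$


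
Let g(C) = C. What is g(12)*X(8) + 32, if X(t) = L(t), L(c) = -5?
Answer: -28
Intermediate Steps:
X(t) = -5
g(12)*X(8) + 32 = 12*(-5) + 32 = -60 + 32 = -28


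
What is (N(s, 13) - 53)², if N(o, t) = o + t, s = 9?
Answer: 961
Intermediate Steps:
(N(s, 13) - 53)² = ((9 + 13) - 53)² = (22 - 53)² = (-31)² = 961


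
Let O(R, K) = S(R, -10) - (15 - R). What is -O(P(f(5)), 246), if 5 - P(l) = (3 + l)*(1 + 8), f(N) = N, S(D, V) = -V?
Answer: 72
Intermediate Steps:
P(l) = -22 - 9*l (P(l) = 5 - (3 + l)*(1 + 8) = 5 - (3 + l)*9 = 5 - (27 + 9*l) = 5 + (-27 - 9*l) = -22 - 9*l)
O(R, K) = -5 + R (O(R, K) = -1*(-10) - (15 - R) = 10 + (-15 + R) = -5 + R)
-O(P(f(5)), 246) = -(-5 + (-22 - 9*5)) = -(-5 + (-22 - 45)) = -(-5 - 67) = -1*(-72) = 72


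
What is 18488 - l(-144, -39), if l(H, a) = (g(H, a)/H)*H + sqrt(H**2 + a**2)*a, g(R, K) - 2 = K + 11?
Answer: 18514 + 117*sqrt(2473) ≈ 24332.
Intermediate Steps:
g(R, K) = 13 + K (g(R, K) = 2 + (K + 11) = 2 + (11 + K) = 13 + K)
l(H, a) = 13 + a + a*sqrt(H**2 + a**2) (l(H, a) = ((13 + a)/H)*H + sqrt(H**2 + a**2)*a = ((13 + a)/H)*H + a*sqrt(H**2 + a**2) = (13 + a) + a*sqrt(H**2 + a**2) = 13 + a + a*sqrt(H**2 + a**2))
18488 - l(-144, -39) = 18488 - (13 - 39 - 39*sqrt((-144)**2 + (-39)**2)) = 18488 - (13 - 39 - 39*sqrt(20736 + 1521)) = 18488 - (13 - 39 - 117*sqrt(2473)) = 18488 - (-26 - 117*sqrt(2473)) = 18488 + (26 + 117*sqrt(2473)) = 18514 + 117*sqrt(2473)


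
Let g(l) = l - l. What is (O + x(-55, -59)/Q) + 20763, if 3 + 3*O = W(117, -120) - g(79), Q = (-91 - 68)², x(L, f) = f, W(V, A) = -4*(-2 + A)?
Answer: 528996439/25281 ≈ 20925.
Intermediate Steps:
W(V, A) = 8 - 4*A
Q = 25281 (Q = (-159)² = 25281)
g(l) = 0
O = 485/3 (O = -1 + ((8 - 4*(-120)) - 1*0)/3 = -1 + ((8 + 480) + 0)/3 = -1 + (488 + 0)/3 = -1 + (⅓)*488 = -1 + 488/3 = 485/3 ≈ 161.67)
(O + x(-55, -59)/Q) + 20763 = (485/3 - 59/25281) + 20763 = 4087036/25281 + 20763 = 528996439/25281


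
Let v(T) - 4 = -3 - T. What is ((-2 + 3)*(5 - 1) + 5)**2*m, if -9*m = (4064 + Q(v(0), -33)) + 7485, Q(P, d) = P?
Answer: -103950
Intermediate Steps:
v(T) = 1 - T (v(T) = 4 + (-3 - T) = 1 - T)
m = -3850/3 (m = -((4064 + (1 - 1*0)) + 7485)/9 = -((4064 + (1 + 0)) + 7485)/9 = -((4064 + 1) + 7485)/9 = -(4065 + 7485)/9 = -1/9*11550 = -3850/3 ≈ -1283.3)
((-2 + 3)*(5 - 1) + 5)**2*m = ((-2 + 3)*(5 - 1) + 5)**2*(-3850/3) = (1*4 + 5)**2*(-3850/3) = (4 + 5)**2*(-3850/3) = 9**2*(-3850/3) = 81*(-3850/3) = -103950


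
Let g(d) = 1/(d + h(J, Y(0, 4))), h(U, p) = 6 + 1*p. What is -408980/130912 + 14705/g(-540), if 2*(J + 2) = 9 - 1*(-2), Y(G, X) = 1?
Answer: -256514475165/32728 ≈ -7.8378e+6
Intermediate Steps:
J = 7/2 (J = -2 + (9 - 1*(-2))/2 = -2 + (9 + 2)/2 = -2 + (1/2)*11 = -2 + 11/2 = 7/2 ≈ 3.5000)
h(U, p) = 6 + p
g(d) = 1/(7 + d) (g(d) = 1/(d + (6 + 1)) = 1/(d + 7) = 1/(7 + d))
-408980/130912 + 14705/g(-540) = -408980/130912 + 14705/(1/(7 - 540)) = -408980*1/130912 + 14705/(1/(-533)) = -102245/32728 + 14705/(-1/533) = -102245/32728 + 14705*(-533) = -102245/32728 - 7837765 = -256514475165/32728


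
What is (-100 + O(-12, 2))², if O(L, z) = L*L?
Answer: 1936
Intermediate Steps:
O(L, z) = L²
(-100 + O(-12, 2))² = (-100 + (-12)²)² = (-100 + 144)² = 44² = 1936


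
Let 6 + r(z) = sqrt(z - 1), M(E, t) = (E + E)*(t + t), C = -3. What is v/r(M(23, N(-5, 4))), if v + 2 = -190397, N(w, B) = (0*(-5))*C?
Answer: 1142394/37 + 190399*I/37 ≈ 30876.0 + 5145.9*I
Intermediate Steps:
N(w, B) = 0 (N(w, B) = (0*(-5))*(-3) = 0*(-3) = 0)
v = -190399 (v = -2 - 190397 = -190399)
M(E, t) = 4*E*t (M(E, t) = (2*E)*(2*t) = 4*E*t)
r(z) = -6 + sqrt(-1 + z) (r(z) = -6 + sqrt(z - 1) = -6 + sqrt(-1 + z))
v/r(M(23, N(-5, 4))) = -190399/(-6 + sqrt(-1 + 4*23*0)) = -190399/(-6 + sqrt(-1 + 0)) = -190399/(-6 + sqrt(-1)) = -190399*(-6 - I)/37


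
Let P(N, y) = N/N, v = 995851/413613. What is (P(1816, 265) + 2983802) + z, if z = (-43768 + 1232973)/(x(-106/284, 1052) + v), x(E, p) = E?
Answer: 426378321917889/119489353 ≈ 3.5683e+6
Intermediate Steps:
v = 995851/413613 (v = 995851*(1/413613) = 995851/413613 ≈ 2.4077)
P(N, y) = 1
z = 69845631968430/119489353 (z = (-43768 + 1232973)/(-106/284 + 995851/413613) = 1189205/(-106*1/284 + 995851/413613) = 1189205/(-53/142 + 995851/413613) = 1189205/(119489353/58733046) = 1189205*(58733046/119489353) = 69845631968430/119489353 ≈ 5.8453e+5)
(P(1816, 265) + 2983802) + z = (1 + 2983802) + 69845631968430/119489353 = 2983803 + 69845631968430/119489353 = 426378321917889/119489353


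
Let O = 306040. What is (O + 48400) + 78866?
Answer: 433306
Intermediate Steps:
(O + 48400) + 78866 = (306040 + 48400) + 78866 = 354440 + 78866 = 433306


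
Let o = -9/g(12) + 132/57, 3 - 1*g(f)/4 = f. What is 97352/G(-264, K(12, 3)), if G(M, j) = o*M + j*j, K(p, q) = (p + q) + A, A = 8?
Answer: -1849688/2819 ≈ -656.15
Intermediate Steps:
g(f) = 12 - 4*f
K(p, q) = 8 + p + q (K(p, q) = (p + q) + 8 = 8 + p + q)
o = 195/76 (o = -9/(12 - 4*12) + 132/57 = -9/(12 - 48) + 132*(1/57) = -9/(-36) + 44/19 = -9*(-1/36) + 44/19 = ¼ + 44/19 = 195/76 ≈ 2.5658)
G(M, j) = j² + 195*M/76 (G(M, j) = 195*M/76 + j*j = 195*M/76 + j² = j² + 195*M/76)
97352/G(-264, K(12, 3)) = 97352/((8 + 12 + 3)² + (195/76)*(-264)) = 97352/(23² - 12870/19) = 97352/(529 - 12870/19) = 97352/(-2819/19) = 97352*(-19/2819) = -1849688/2819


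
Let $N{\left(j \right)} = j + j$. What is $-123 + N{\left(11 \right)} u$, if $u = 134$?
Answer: $2825$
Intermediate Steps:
$N{\left(j \right)} = 2 j$
$-123 + N{\left(11 \right)} u = -123 + 2 \cdot 11 \cdot 134 = -123 + 22 \cdot 134 = -123 + 2948 = 2825$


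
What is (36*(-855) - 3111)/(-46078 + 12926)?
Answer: 33891/33152 ≈ 1.0223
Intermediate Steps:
(36*(-855) - 3111)/(-46078 + 12926) = (-30780 - 3111)/(-33152) = -33891*(-1/33152) = 33891/33152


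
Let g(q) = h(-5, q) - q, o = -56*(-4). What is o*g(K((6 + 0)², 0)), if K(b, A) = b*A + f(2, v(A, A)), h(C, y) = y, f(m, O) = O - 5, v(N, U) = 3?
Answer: 0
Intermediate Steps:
o = 224
f(m, O) = -5 + O
K(b, A) = -2 + A*b (K(b, A) = b*A + (-5 + 3) = A*b - 2 = -2 + A*b)
g(q) = 0 (g(q) = q - q = 0)
o*g(K((6 + 0)², 0)) = 224*0 = 0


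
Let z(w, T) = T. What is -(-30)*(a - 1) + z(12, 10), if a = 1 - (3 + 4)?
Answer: -200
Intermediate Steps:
a = -6 (a = 1 - 1*7 = 1 - 7 = -6)
-(-30)*(a - 1) + z(12, 10) = -(-30)*(-6 - 1) + 10 = -(-30)*(-7) + 10 = -15*14 + 10 = -210 + 10 = -200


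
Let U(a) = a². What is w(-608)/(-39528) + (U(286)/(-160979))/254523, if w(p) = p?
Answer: 1308757064/85097474343 ≈ 0.015380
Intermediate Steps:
w(-608)/(-39528) + (U(286)/(-160979))/254523 = -608/(-39528) + (286²/(-160979))/254523 = -608*(-1/39528) + (81796*(-1/160979))*(1/254523) = 76/4941 - 6292/12383*1/254523 = 76/4941 - 6292/3151758309 = 1308757064/85097474343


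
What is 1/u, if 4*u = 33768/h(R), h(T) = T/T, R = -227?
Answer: 1/8442 ≈ 0.00011846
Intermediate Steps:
h(T) = 1
u = 8442 (u = (33768/1)/4 = (33768*1)/4 = (¼)*33768 = 8442)
1/u = 1/8442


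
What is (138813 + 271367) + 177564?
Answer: 587744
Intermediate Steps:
(138813 + 271367) + 177564 = 410180 + 177564 = 587744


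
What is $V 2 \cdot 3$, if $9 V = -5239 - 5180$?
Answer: $-6946$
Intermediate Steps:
$V = - \frac{3473}{3}$ ($V = \frac{-5239 - 5180}{9} = \frac{1}{9} \left(-10419\right) = - \frac{3473}{3} \approx -1157.7$)
$V 2 \cdot 3 = - \frac{3473 \cdot 2 \cdot 3}{3} = \left(- \frac{3473}{3}\right) 6 = -6946$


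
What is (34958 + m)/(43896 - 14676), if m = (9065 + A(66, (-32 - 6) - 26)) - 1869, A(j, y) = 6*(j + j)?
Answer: 21473/14610 ≈ 1.4697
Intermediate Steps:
A(j, y) = 12*j (A(j, y) = 6*(2*j) = 12*j)
m = 7988 (m = (9065 + 12*66) - 1869 = (9065 + 792) - 1869 = 9857 - 1869 = 7988)
(34958 + m)/(43896 - 14676) = (34958 + 7988)/(43896 - 14676) = 42946/29220 = 42946*(1/29220) = 21473/14610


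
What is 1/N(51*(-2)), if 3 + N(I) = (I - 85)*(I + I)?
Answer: 1/38145 ≈ 2.6216e-5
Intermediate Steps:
N(I) = -3 + 2*I*(-85 + I) (N(I) = -3 + (I - 85)*(I + I) = -3 + (-85 + I)*(2*I) = -3 + 2*I*(-85 + I))
1/N(51*(-2)) = 1/(-3 - 8670*(-2) + 2*(51*(-2))**2) = 1/(-3 - 170*(-102) + 2*(-102)**2) = 1/(-3 + 17340 + 2*10404) = 1/(-3 + 17340 + 20808) = 1/38145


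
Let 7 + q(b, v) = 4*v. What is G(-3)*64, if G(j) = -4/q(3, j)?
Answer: 256/19 ≈ 13.474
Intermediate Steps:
q(b, v) = -7 + 4*v
G(j) = -4/(-7 + 4*j)
G(-3)*64 = -4/(-7 + 4*(-3))*64 = -4/(-7 - 12)*64 = -4/(-19)*64 = -4*(-1/19)*64 = (4/19)*64 = 256/19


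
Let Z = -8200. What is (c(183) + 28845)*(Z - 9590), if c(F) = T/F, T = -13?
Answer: -31302228460/61 ≈ -5.1315e+8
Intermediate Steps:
c(F) = -13/F
(c(183) + 28845)*(Z - 9590) = (-13/183 + 28845)*(-8200 - 9590) = (-13*1/183 + 28845)*(-17790) = (-13/183 + 28845)*(-17790) = (5278622/183)*(-17790) = -31302228460/61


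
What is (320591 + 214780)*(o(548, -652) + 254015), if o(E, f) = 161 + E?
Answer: 136371842604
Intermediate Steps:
(320591 + 214780)*(o(548, -652) + 254015) = (320591 + 214780)*((161 + 548) + 254015) = 535371*(709 + 254015) = 535371*254724 = 136371842604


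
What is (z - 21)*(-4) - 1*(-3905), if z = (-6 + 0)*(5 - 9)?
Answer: 3893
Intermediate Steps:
z = 24 (z = -6*(-4) = 24)
(z - 21)*(-4) - 1*(-3905) = (24 - 21)*(-4) - 1*(-3905) = 3*(-4) + 3905 = -12 + 3905 = 3893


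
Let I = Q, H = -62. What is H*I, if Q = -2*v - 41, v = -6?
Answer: 1798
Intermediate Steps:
Q = -29 (Q = -2*(-6) - 41 = 12 - 41 = -29)
I = -29
H*I = -62*(-29) = 1798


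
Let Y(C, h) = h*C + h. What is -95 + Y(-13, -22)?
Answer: 169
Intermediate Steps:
Y(C, h) = h + C*h (Y(C, h) = C*h + h = h + C*h)
-95 + Y(-13, -22) = -95 - 22*(1 - 13) = -95 - 22*(-12) = -95 + 264 = 169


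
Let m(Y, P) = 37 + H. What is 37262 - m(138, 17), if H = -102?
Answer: 37327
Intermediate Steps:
m(Y, P) = -65 (m(Y, P) = 37 - 102 = -65)
37262 - m(138, 17) = 37262 - 1*(-65) = 37262 + 65 = 37327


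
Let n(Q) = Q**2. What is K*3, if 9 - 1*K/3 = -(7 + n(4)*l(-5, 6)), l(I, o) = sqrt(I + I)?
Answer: 144 + 144*I*sqrt(10) ≈ 144.0 + 455.37*I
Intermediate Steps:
l(I, o) = sqrt(2)*sqrt(I) (l(I, o) = sqrt(2*I) = sqrt(2)*sqrt(I))
K = 48 + 48*I*sqrt(10) (K = 27 - (-3)*(7 + 4**2*(sqrt(2)*sqrt(-5))) = 27 - (-3)*(7 + 16*(sqrt(2)*(I*sqrt(5)))) = 27 - (-3)*(7 + 16*(I*sqrt(10))) = 27 - (-3)*(7 + 16*I*sqrt(10)) = 27 - 3*(-7 - 16*I*sqrt(10)) = 27 + (21 + 48*I*sqrt(10)) = 48 + 48*I*sqrt(10) ≈ 48.0 + 151.79*I)
K*3 = (48 + 48*I*sqrt(10))*3 = 144 + 144*I*sqrt(10)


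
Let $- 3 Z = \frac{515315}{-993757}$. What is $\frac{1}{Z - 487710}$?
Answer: $- \frac{2981271}{1453995164095} \approx -2.0504 \cdot 10^{-6}$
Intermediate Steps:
$Z = \frac{515315}{2981271}$ ($Z = - \frac{515315 \frac{1}{-993757}}{3} = - \frac{515315 \left(- \frac{1}{993757}\right)}{3} = \left(- \frac{1}{3}\right) \left(- \frac{515315}{993757}\right) = \frac{515315}{2981271} \approx 0.17285$)
$\frac{1}{Z - 487710} = \frac{1}{\frac{515315}{2981271} - 487710} = \frac{1}{- \frac{1453995164095}{2981271}} = - \frac{2981271}{1453995164095}$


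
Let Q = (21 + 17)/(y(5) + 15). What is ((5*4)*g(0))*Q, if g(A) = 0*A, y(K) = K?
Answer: 0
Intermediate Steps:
g(A) = 0
Q = 19/10 (Q = (21 + 17)/(5 + 15) = 38/20 = 38*(1/20) = 19/10 ≈ 1.9000)
((5*4)*g(0))*Q = ((5*4)*0)*(19/10) = (20*0)*(19/10) = 0*(19/10) = 0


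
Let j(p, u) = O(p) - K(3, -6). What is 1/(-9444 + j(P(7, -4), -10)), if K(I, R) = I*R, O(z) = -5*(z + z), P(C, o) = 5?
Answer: -1/9476 ≈ -0.00010553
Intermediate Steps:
O(z) = -10*z
j(p, u) = 18 - 10*p (j(p, u) = -10*p - 3*(-6) = -10*p - 1*(-18) = -10*p + 18 = 18 - 10*p)
1/(-9444 + j(P(7, -4), -10)) = 1/(-9444 + (18 - 10*5)) = 1/(-9444 + (18 - 50)) = 1/(-9444 - 32) = 1/(-9476) = -1/9476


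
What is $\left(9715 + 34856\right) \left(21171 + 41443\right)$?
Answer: $2790768594$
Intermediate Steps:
$\left(9715 + 34856\right) \left(21171 + 41443\right) = 44571 \cdot 62614 = 2790768594$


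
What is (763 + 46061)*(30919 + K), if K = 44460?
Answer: 3529546296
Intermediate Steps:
(763 + 46061)*(30919 + K) = (763 + 46061)*(30919 + 44460) = 46824*75379 = 3529546296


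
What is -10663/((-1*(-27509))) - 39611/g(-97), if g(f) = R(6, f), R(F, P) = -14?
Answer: 1089509717/385126 ≈ 2829.0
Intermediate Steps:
g(f) = -14
-10663/((-1*(-27509))) - 39611/g(-97) = -10663/((-1*(-27509))) - 39611/(-14) = -10663/27509 - 39611*(-1/14) = -10663*1/27509 + 39611/14 = -10663/27509 + 39611/14 = 1089509717/385126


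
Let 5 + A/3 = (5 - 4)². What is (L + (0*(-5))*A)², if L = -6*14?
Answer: 7056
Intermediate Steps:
L = -84
A = -12 (A = -15 + 3*(5 - 4)² = -15 + 3*1² = -15 + 3*1 = -15 + 3 = -12)
(L + (0*(-5))*A)² = (-84 + (0*(-5))*(-12))² = (-84 + 0*(-12))² = (-84 + 0)² = (-84)² = 7056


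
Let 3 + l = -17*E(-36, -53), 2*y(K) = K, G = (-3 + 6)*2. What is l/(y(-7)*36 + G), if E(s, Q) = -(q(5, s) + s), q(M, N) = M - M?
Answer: 41/8 ≈ 5.1250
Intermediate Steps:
G = 6 (G = 3*2 = 6)
y(K) = K/2
q(M, N) = 0
E(s, Q) = -s (E(s, Q) = -(0 + s) = -s)
l = -615 (l = -3 - (-17)*(-36) = -3 - 17*36 = -3 - 612 = -615)
l/(y(-7)*36 + G) = -615/(((½)*(-7))*36 + 6) = -615/(-7/2*36 + 6) = -615/(-126 + 6) = -615/(-120) = -615*(-1/120) = 41/8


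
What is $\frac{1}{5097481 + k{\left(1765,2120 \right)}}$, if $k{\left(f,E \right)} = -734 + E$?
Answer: $\frac{1}{5098867} \approx 1.9612 \cdot 10^{-7}$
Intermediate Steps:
$\frac{1}{5097481 + k{\left(1765,2120 \right)}} = \frac{1}{5097481 + \left(-734 + 2120\right)} = \frac{1}{5097481 + 1386} = \frac{1}{5098867}$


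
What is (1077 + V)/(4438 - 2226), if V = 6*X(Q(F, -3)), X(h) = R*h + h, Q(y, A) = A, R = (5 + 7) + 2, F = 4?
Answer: 807/2212 ≈ 0.36483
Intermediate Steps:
R = 14 (R = 12 + 2 = 14)
X(h) = 15*h (X(h) = 14*h + h = 15*h)
V = -270 (V = 6*(15*(-3)) = 6*(-45) = -270)
(1077 + V)/(4438 - 2226) = (1077 - 270)/(4438 - 2226) = 807/2212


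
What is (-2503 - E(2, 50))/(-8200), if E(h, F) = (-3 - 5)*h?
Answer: 2487/8200 ≈ 0.30329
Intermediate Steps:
E(h, F) = -8*h
(-2503 - E(2, 50))/(-8200) = (-2503 - (-8)*2)/(-8200) = (-2503 - 1*(-16))*(-1/8200) = (-2503 + 16)*(-1/8200) = -2487*(-1/8200) = 2487/8200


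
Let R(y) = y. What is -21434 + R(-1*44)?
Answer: -21478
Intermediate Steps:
-21434 + R(-1*44) = -21434 - 1*44 = -21434 - 44 = -21478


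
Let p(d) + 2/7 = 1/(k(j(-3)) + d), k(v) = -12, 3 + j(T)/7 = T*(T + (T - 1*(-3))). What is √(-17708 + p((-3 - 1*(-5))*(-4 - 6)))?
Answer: I*√55533282/56 ≈ 133.07*I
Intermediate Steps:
j(T) = -21 + 7*T*(3 + 2*T) (j(T) = -21 + 7*(T*(T + (T - 1*(-3)))) = -21 + 7*(T*(T + (T + 3))) = -21 + 7*(T*(T + (3 + T))) = -21 + 7*(T*(3 + 2*T)) = -21 + 7*T*(3 + 2*T))
p(d) = -2/7 + 1/(-12 + d)
√(-17708 + p((-3 - 1*(-5))*(-4 - 6))) = √(-17708 + (31 - 2*(-3 - 1*(-5))*(-4 - 6))/(7*(-12 + (-3 - 1*(-5))*(-4 - 6)))) = √(-17708 + (31 - 2*(-3 + 5)*(-10))/(7*(-12 + (-3 + 5)*(-10)))) = √(-17708 + (31 - 4*(-10))/(7*(-12 + 2*(-10)))) = √(-17708 + (31 - 2*(-20))/(7*(-12 - 20))) = √(-17708 + (⅐)*(31 + 40)/(-32)) = √(-17708 + (⅐)*(-1/32)*71) = √(-17708 - 71/224) = √(-3966663/224) = I*√55533282/56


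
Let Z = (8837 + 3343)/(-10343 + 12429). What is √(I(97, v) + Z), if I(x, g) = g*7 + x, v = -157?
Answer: 6*I*√614327/149 ≈ 31.562*I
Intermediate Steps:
Z = 870/149 (Z = 12180/2086 = 12180*(1/2086) = 870/149 ≈ 5.8389)
I(x, g) = x + 7*g (I(x, g) = 7*g + x = x + 7*g)
√(I(97, v) + Z) = √((97 + 7*(-157)) + 870/149) = √((97 - 1099) + 870/149) = √(-1002 + 870/149) = √(-148428/149) = 6*I*√614327/149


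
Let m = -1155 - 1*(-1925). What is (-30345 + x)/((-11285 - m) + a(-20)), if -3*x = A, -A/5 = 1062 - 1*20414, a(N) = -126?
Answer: 187795/36543 ≈ 5.1390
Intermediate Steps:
m = 770 (m = -1155 + 1925 = 770)
A = 96760 (A = -5*(1062 - 1*20414) = -5*(1062 - 20414) = -5*(-19352) = 96760)
x = -96760/3 (x = -1/3*96760 = -96760/3 ≈ -32253.)
(-30345 + x)/((-11285 - m) + a(-20)) = (-30345 - 96760/3)/((-11285 - 1*770) - 126) = -187795/(3*((-11285 - 770) - 126)) = -187795/(3*(-12055 - 126)) = -187795/3/(-12181) = -187795/3*(-1/12181) = 187795/36543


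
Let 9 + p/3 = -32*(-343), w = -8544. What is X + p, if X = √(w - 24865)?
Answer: 32901 + I*√33409 ≈ 32901.0 + 182.78*I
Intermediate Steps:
p = 32901 (p = -27 + 3*(-32*(-343)) = -27 + 3*10976 = -27 + 32928 = 32901)
X = I*√33409 (X = √(-8544 - 24865) = √(-33409) = I*√33409 ≈ 182.78*I)
X + p = I*√33409 + 32901 = 32901 + I*√33409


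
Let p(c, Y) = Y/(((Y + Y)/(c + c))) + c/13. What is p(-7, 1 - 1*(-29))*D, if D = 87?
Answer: -8526/13 ≈ -655.85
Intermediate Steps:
p(c, Y) = 14*c/13 (p(c, Y) = Y/(((2*Y)/((2*c)))) + c*(1/13) = Y/(((2*Y)*(1/(2*c)))) + c/13 = Y/((Y/c)) + c/13 = Y*(c/Y) + c/13 = c + c/13 = 14*c/13)
p(-7, 1 - 1*(-29))*D = ((14/13)*(-7))*87 = -98/13*87 = -8526/13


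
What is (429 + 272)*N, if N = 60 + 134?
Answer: 135994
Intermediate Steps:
N = 194
(429 + 272)*N = (429 + 272)*194 = 701*194 = 135994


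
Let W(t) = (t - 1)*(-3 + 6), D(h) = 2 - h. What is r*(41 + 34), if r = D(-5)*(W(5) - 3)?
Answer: 4725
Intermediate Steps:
W(t) = -3 + 3*t (W(t) = (-1 + t)*3 = -3 + 3*t)
r = 63 (r = (2 - 1*(-5))*((-3 + 3*5) - 3) = (2 + 5)*((-3 + 15) - 3) = 7*(12 - 3) = 7*9 = 63)
r*(41 + 34) = 63*(41 + 34) = 63*75 = 4725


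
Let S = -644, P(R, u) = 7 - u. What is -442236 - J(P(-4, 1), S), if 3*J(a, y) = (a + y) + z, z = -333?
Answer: -1325737/3 ≈ -4.4191e+5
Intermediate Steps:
J(a, y) = -111 + a/3 + y/3 (J(a, y) = ((a + y) - 333)/3 = (-333 + a + y)/3 = -111 + a/3 + y/3)
-442236 - J(P(-4, 1), S) = -442236 - (-111 + (7 - 1*1)/3 + (⅓)*(-644)) = -442236 - (-111 + (7 - 1)/3 - 644/3) = -442236 - (-111 + (⅓)*6 - 644/3) = -442236 - (-111 + 2 - 644/3) = -442236 - 1*(-971/3) = -442236 + 971/3 = -1325737/3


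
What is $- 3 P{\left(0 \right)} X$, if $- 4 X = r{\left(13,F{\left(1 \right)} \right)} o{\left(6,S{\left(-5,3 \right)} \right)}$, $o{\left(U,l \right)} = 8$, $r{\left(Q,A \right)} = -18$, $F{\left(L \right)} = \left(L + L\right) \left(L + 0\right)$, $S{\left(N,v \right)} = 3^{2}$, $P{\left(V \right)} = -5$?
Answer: $540$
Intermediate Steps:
$S{\left(N,v \right)} = 9$
$F{\left(L \right)} = 2 L^{2}$ ($F{\left(L \right)} = 2 L L = 2 L^{2}$)
$X = 36$ ($X = - \frac{\left(-18\right) 8}{4} = \left(- \frac{1}{4}\right) \left(-144\right) = 36$)
$- 3 P{\left(0 \right)} X = \left(-3\right) \left(-5\right) 36 = 15 \cdot 36 = 540$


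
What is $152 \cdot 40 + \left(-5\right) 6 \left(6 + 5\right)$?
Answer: $5750$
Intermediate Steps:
$152 \cdot 40 + \left(-5\right) 6 \left(6 + 5\right) = 6080 - 330 = 5750$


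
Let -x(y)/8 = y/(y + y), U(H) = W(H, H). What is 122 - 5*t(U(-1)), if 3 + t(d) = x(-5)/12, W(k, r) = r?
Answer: 416/3 ≈ 138.67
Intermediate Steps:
U(H) = H
x(y) = -4 (x(y) = -8*y/(y + y) = -8*y/(2*y) = -8*1/(2*y)*y = -8*½ = -4)
t(d) = -10/3 (t(d) = -3 - 4/12 = -3 - 4*1/12 = -3 - ⅓ = -10/3)
122 - 5*t(U(-1)) = 122 - 5*(-10/3) = 122 + 50/3 = 416/3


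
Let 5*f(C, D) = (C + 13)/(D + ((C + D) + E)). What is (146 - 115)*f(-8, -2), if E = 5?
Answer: -31/7 ≈ -4.4286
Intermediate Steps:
f(C, D) = (13 + C)/(5*(5 + C + 2*D)) (f(C, D) = ((C + 13)/(D + ((C + D) + 5)))/5 = ((13 + C)/(D + (5 + C + D)))/5 = ((13 + C)/(5 + C + 2*D))/5 = (13 + C)/(5*(5 + C + 2*D)))
(146 - 115)*f(-8, -2) = (146 - 115)*((13 - 8)/(5*(5 - 8 + 2*(-2)))) = 31*((1/5)*5/(5 - 8 - 4)) = 31*((1/5)*5/(-7)) = 31*((1/5)*(-1/7)*5) = 31*(-1/7) = -31/7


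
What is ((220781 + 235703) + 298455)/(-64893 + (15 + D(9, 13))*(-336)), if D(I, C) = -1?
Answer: -754939/69597 ≈ -10.847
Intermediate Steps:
((220781 + 235703) + 298455)/(-64893 + (15 + D(9, 13))*(-336)) = ((220781 + 235703) + 298455)/(-64893 + (15 - 1)*(-336)) = (456484 + 298455)/(-64893 + 14*(-336)) = 754939/(-64893 - 4704) = 754939/(-69597) = 754939*(-1/69597) = -754939/69597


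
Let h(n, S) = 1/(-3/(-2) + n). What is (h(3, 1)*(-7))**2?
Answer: 196/81 ≈ 2.4198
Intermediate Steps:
h(n, S) = 1/(3/2 + n) (h(n, S) = 1/(-3*(-1/2) + n) = 1/(3/2 + n))
(h(3, 1)*(-7))**2 = ((2/(3 + 2*3))*(-7))**2 = ((2/(3 + 6))*(-7))**2 = ((2/9)*(-7))**2 = (-14/9)**2 = 196/81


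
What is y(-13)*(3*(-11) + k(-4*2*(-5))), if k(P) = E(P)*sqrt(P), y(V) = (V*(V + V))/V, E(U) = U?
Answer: 858 - 2080*sqrt(10) ≈ -5719.5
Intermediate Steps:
y(V) = 2*V (y(V) = (V*(2*V))/V = (2*V**2)/V = 2*V)
k(P) = P**(3/2) (k(P) = P*sqrt(P) = P**(3/2))
y(-13)*(3*(-11) + k(-4*2*(-5))) = (2*(-13))*(3*(-11) + (-4*2*(-5))**(3/2)) = -26*(-33 + (-8*(-5))**(3/2)) = -26*(-33 + 40**(3/2)) = -26*(-33 + 80*sqrt(10)) = 858 - 2080*sqrt(10)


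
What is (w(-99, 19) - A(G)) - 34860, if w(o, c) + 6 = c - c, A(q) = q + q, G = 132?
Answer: -35130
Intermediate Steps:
A(q) = 2*q
w(o, c) = -6 (w(o, c) = -6 + (c - c) = -6 + 0 = -6)
(w(-99, 19) - A(G)) - 34860 = (-6 - 2*132) - 34860 = (-6 - 1*264) - 34860 = (-6 - 264) - 34860 = -270 - 34860 = -35130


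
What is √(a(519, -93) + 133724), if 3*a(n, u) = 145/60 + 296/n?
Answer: √16009021581/346 ≈ 365.68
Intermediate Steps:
a(n, u) = 29/36 + 296/(3*n) (a(n, u) = (145/60 + 296/n)/3 = (145*(1/60) + 296/n)/3 = (29/12 + 296/n)/3 = 29/36 + 296/(3*n))
√(a(519, -93) + 133724) = √((1/36)*(3552 + 29*519)/519 + 133724) = √((1/36)*(1/519)*(3552 + 15051) + 133724) = √((1/36)*(1/519)*18603 + 133724) = √(689/692 + 133724) = √(92537697/692) = √16009021581/346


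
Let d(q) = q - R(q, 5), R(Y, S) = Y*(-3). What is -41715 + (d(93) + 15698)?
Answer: -25645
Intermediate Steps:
R(Y, S) = -3*Y
d(q) = 4*q (d(q) = q - (-3)*q = q + 3*q = 4*q)
-41715 + (d(93) + 15698) = -41715 + (4*93 + 15698) = -41715 + (372 + 15698) = -41715 + 16070 = -25645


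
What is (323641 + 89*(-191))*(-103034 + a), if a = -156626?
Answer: -79622661720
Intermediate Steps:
(323641 + 89*(-191))*(-103034 + a) = (323641 + 89*(-191))*(-103034 - 156626) = (323641 - 16999)*(-259660) = 306642*(-259660) = -79622661720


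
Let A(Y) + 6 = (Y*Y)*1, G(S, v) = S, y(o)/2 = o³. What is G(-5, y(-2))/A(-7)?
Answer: -5/43 ≈ -0.11628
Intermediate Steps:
y(o) = 2*o³
A(Y) = -6 + Y² (A(Y) = -6 + (Y*Y)*1 = -6 + Y²*1 = -6 + Y²)
G(-5, y(-2))/A(-7) = -5/(-6 + (-7)²) = -5/(-6 + 49) = -5/43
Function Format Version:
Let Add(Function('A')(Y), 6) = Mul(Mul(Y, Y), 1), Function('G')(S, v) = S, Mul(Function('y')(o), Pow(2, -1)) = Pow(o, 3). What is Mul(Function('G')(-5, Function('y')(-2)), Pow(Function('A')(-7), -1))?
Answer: Rational(-5, 43) ≈ -0.11628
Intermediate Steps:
Function('y')(o) = Mul(2, Pow(o, 3))
Function('A')(Y) = Add(-6, Pow(Y, 2)) (Function('A')(Y) = Add(-6, Mul(Mul(Y, Y), 1)) = Add(-6, Mul(Pow(Y, 2), 1)) = Add(-6, Pow(Y, 2)))
Mul(Function('G')(-5, Function('y')(-2)), Pow(Function('A')(-7), -1)) = Mul(-5, Pow(Add(-6, Pow(-7, 2)), -1)) = Mul(-5, Pow(Add(-6, 49), -1)) = Mul(-5, Pow(43, -1)) = Mul(-5, Rational(1, 43)) = Rational(-5, 43)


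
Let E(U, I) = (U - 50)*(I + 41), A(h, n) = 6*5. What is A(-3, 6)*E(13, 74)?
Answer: -127650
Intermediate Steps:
A(h, n) = 30
E(U, I) = (-50 + U)*(41 + I)
A(-3, 6)*E(13, 74) = 30*(-2050 - 50*74 + 41*13 + 74*13) = 30*(-2050 - 3700 + 533 + 962) = 30*(-4255) = -127650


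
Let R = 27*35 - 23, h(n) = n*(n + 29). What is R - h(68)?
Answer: -5674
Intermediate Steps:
h(n) = n*(29 + n)
R = 922 (R = 945 - 23 = 922)
R - h(68) = 922 - 68*(29 + 68) = 922 - 68*97 = 922 - 1*6596 = 922 - 6596 = -5674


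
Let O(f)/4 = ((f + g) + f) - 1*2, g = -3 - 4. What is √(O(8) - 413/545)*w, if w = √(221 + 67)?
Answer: 84*√330270/545 ≈ 88.576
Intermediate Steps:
g = -7
w = 12*√2 (w = √288 = 12*√2 ≈ 16.971)
O(f) = -36 + 8*f (O(f) = 4*(((f - 7) + f) - 1*2) = 4*(((-7 + f) + f) - 2) = 4*((-7 + 2*f) - 2) = 4*(-9 + 2*f) = -36 + 8*f)
√(O(8) - 413/545)*w = √((-36 + 8*8) - 413/545)*(12*√2) = √((-36 + 64) - 413*1/545)*(12*√2) = √(28 - 413/545)*(12*√2) = √(14847/545)*(12*√2) = (7*√165135/545)*(12*√2) = 84*√330270/545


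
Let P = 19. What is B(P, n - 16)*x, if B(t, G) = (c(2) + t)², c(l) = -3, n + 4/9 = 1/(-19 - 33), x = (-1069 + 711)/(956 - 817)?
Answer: -91648/139 ≈ -659.34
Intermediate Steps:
x = -358/139 ≈ -2.5755
n = -217/468 (n = -4/9 + 1/(-19 - 33) = -4/9 + 1/(-52) = -4/9 - 1/52 = -217/468 ≈ -0.46368)
B(t, G) = (-3 + t)²
B(P, n - 16)*x = (-3 + 19)²*(-358/139) = 16²*(-358/139) = 256*(-358/139) = -91648/139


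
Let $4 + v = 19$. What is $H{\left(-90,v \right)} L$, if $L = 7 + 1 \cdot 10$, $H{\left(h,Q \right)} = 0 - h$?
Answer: $1530$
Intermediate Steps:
$v = 15$ ($v = -4 + 19 = 15$)
$H{\left(h,Q \right)} = - h$
$L = 17$ ($L = 7 + 10 = 17$)
$H{\left(-90,v \right)} L = \left(-1\right) \left(-90\right) 17 = 90 \cdot 17 = 1530$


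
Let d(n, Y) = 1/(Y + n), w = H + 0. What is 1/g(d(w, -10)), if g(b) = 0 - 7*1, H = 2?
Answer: -⅐ ≈ -0.14286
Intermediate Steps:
w = 2 (w = 2 + 0 = 2)
g(b) = -7 (g(b) = 0 - 7 = -7)
1/g(d(w, -10)) = 1/(-7) = -⅐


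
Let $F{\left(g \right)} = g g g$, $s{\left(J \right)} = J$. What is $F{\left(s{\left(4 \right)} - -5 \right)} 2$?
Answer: $1458$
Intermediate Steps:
$F{\left(g \right)} = g^{3}$ ($F{\left(g \right)} = g^{2} g = g^{3}$)
$F{\left(s{\left(4 \right)} - -5 \right)} 2 = \left(4 - -5\right)^{3} \cdot 2 = \left(4 + 5\right)^{3} \cdot 2 = 9^{3} \cdot 2 = 729 \cdot 2 = 1458$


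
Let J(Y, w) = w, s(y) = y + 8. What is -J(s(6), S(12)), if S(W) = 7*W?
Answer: -84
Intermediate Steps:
s(y) = 8 + y
-J(s(6), S(12)) = -7*12 = -1*84 = -84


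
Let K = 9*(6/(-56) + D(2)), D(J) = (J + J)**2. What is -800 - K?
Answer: -26405/28 ≈ -943.04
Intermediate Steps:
D(J) = 4*J**2 (D(J) = (2*J)**2 = 4*J**2)
K = 4005/28 (K = 9*(6/(-56) + 4*2**2) = 9*(6*(-1/56) + 4*4) = 9*(-3/28 + 16) = 9*(445/28) = 4005/28 ≈ 143.04)
-800 - K = -800 - 1*4005/28 = -800 - 4005/28 = -26405/28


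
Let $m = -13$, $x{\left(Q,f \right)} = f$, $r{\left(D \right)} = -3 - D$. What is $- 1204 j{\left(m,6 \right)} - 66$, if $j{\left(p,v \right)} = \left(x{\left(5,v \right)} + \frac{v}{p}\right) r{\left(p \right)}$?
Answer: $- \frac{867738}{13} \approx -66749.0$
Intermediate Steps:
$j{\left(p,v \right)} = \left(-3 - p\right) \left(v + \frac{v}{p}\right)$ ($j{\left(p,v \right)} = \left(v + \frac{v}{p}\right) \left(-3 - p\right) = \left(-3 - p\right) \left(v + \frac{v}{p}\right)$)
$- 1204 j{\left(m,6 \right)} - 66 = - 1204 \left(\left(-1\right) 6 \frac{1}{-13} \left(1 - 13\right) \left(3 - 13\right)\right) - 66 = - 1204 \left(\left(-1\right) 6 \left(- \frac{1}{13}\right) \left(-12\right) \left(-10\right)\right) - 66 = \left(-1204\right) \frac{720}{13} - 66 = - \frac{866880}{13} - 66 = - \frac{867738}{13}$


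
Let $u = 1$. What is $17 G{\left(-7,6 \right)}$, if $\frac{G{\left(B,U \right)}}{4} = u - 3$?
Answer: $-136$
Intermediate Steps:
$G{\left(B,U \right)} = -8$ ($G{\left(B,U \right)} = 4 \left(1 - 3\right) = 4 \left(-2\right) = -8$)
$17 G{\left(-7,6 \right)} = 17 \left(-8\right) = -136$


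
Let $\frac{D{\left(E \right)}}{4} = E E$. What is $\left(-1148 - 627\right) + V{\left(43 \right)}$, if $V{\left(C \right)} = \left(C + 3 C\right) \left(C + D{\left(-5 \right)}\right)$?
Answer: $22821$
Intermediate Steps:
$D{\left(E \right)} = 4 E^{2}$ ($D{\left(E \right)} = 4 E E = 4 E^{2}$)
$V{\left(C \right)} = 4 C \left(100 + C\right)$ ($V{\left(C \right)} = \left(C + 3 C\right) \left(C + 4 \left(-5\right)^{2}\right) = 4 C \left(C + 4 \cdot 25\right) = 4 C \left(C + 100\right) = 4 C \left(100 + C\right)$)
$\left(-1148 - 627\right) + V{\left(43 \right)} = \left(-1148 - 627\right) + 4 \cdot 43 \left(100 + 43\right) = -1775 + 4 \cdot 43 \cdot 143 = -1775 + 24596 = 22821$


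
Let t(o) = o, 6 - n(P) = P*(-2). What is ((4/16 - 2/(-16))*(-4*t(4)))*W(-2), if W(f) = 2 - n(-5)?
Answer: -36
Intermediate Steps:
n(P) = 6 + 2*P (n(P) = 6 - P*(-2) = 6 - (-2)*P = 6 + 2*P)
W(f) = 6 (W(f) = 2 - (6 + 2*(-5)) = 2 - (6 - 10) = 2 - 1*(-4) = 2 + 4 = 6)
((4/16 - 2/(-16))*(-4*t(4)))*W(-2) = ((4/16 - 2/(-16))*(-4*4))*6 = ((4*(1/16) - 2*(-1/16))*(-16))*6 = ((1/4 + 1/8)*(-16))*6 = ((3/8)*(-16))*6 = -6*6 = -36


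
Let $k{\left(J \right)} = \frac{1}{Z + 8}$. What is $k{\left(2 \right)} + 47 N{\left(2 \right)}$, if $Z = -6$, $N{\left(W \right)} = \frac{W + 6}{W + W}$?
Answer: $\frac{189}{2} \approx 94.5$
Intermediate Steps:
$N{\left(W \right)} = \frac{6 + W}{2 W}$
$k{\left(J \right)} = \frac{1}{2}$ ($k{\left(J \right)} = \frac{1}{-6 + 8} = \frac{1}{2}$)
$k{\left(2 \right)} + 47 N{\left(2 \right)} = \frac{1}{2} + 47 \frac{6 + 2}{2 \cdot 2} = \frac{1}{2} + 47 \cdot \frac{1}{2} \cdot \frac{1}{2} \cdot 8 = \frac{1}{2} + 47 \cdot 2 = \frac{1}{2} + 94 = \frac{189}{2}$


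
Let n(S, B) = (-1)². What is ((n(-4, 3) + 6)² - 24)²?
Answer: 625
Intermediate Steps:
n(S, B) = 1
((n(-4, 3) + 6)² - 24)² = ((1 + 6)² - 24)² = (7² - 24)² = (49 - 24)² = 25² = 625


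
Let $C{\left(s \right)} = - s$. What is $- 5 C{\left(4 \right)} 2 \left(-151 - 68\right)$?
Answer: $-8760$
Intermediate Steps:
$- 5 C{\left(4 \right)} 2 \left(-151 - 68\right) = - 5 \left(\left(-1\right) 4\right) 2 \left(-151 - 68\right) = \left(-5\right) \left(-4\right) 2 \left(-219\right) = 20 \cdot 2 \left(-219\right) = 40 \left(-219\right) = -8760$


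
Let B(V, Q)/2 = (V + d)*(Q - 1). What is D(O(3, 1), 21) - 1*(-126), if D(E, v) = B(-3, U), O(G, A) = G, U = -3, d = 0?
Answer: 150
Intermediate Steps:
B(V, Q) = 2*V*(-1 + Q) (B(V, Q) = 2*((V + 0)*(Q - 1)) = 2*(V*(-1 + Q)) = 2*V*(-1 + Q))
D(E, v) = 24 (D(E, v) = 2*(-3)*(-1 - 3) = 2*(-3)*(-4) = 24)
D(O(3, 1), 21) - 1*(-126) = 24 - 1*(-126) = 24 + 126 = 150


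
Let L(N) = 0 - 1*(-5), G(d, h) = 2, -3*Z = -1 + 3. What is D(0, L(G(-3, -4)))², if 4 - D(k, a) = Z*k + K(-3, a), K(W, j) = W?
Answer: 49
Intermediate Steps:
Z = -⅔ (Z = -(-1 + 3)/3 = -⅓*2 = -⅔ ≈ -0.66667)
L(N) = 5 (L(N) = 0 + 5 = 5)
D(k, a) = 7 + 2*k/3 (D(k, a) = 4 - (-2*k/3 - 3) = 4 - (-3 - 2*k/3) = 4 + (3 + 2*k/3) = 7 + 2*k/3)
D(0, L(G(-3, -4)))² = (7 + (⅔)*0)² = (7 + 0)² = 7² = 49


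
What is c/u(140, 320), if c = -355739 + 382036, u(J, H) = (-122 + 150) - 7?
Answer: 26297/21 ≈ 1252.2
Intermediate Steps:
u(J, H) = 21 (u(J, H) = 28 - 7 = 21)
c = 26297
c/u(140, 320) = 26297/21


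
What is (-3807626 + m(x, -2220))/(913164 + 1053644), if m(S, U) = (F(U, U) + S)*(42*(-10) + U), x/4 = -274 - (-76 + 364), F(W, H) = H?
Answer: 3993947/983404 ≈ 4.0613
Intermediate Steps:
x = -2248 (x = 4*(-274 - (-76 + 364)) = 4*(-274 - 1*288) = 4*(-274 - 288) = 4*(-562) = -2248)
m(S, U) = (-420 + U)*(S + U) (m(S, U) = (U + S)*(42*(-10) + U) = (S + U)*(-420 + U) = (-420 + U)*(S + U))
(-3807626 + m(x, -2220))/(913164 + 1053644) = (-3807626 + ((-2220)² - 420*(-2248) - 420*(-2220) - 2248*(-2220)))/(913164 + 1053644) = (-3807626 + (4928400 + 944160 + 932400 + 4990560))/1966808 = (-3807626 + 11795520)*(1/1966808) = 7987894*(1/1966808) = 3993947/983404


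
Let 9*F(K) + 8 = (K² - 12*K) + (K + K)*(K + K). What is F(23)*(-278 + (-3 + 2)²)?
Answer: -217999/3 ≈ -72666.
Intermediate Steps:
F(K) = -8/9 - 4*K/3 + 5*K²/9 (F(K) = -8/9 + ((K² - 12*K) + (K + K)*(K + K))/9 = -8/9 + ((K² - 12*K) + (2*K)*(2*K))/9 = -8/9 + ((K² - 12*K) + 4*K²)/9 = -8/9 + (-12*K + 5*K²)/9 = -8/9 + (-4*K/3 + 5*K²/9) = -8/9 - 4*K/3 + 5*K²/9)
F(23)*(-278 + (-3 + 2)²) = (-8/9 - 4/3*23 + (5/9)*23²)*(-278 + (-3 + 2)²) = (-8/9 - 92/3 + (5/9)*529)*(-278 + (-1)²) = (-8/9 - 92/3 + 2645/9)*(-278 + 1) = (787/3)*(-277) = -217999/3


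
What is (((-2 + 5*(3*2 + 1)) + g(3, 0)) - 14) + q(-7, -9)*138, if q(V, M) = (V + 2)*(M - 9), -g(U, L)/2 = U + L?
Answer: 12433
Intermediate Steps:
g(U, L) = -2*L - 2*U (g(U, L) = -2*(U + L) = -2*(L + U) = -2*L - 2*U)
q(V, M) = (-9 + M)*(2 + V) (q(V, M) = (2 + V)*(-9 + M) = (-9 + M)*(2 + V))
(((-2 + 5*(3*2 + 1)) + g(3, 0)) - 14) + q(-7, -9)*138 = (((-2 + 5*(3*2 + 1)) + (-2*0 - 2*3)) - 14) + (-18 - 9*(-7) + 2*(-9) - 9*(-7))*138 = (((-2 + 5*(6 + 1)) + (0 - 6)) - 14) + (-18 + 63 - 18 + 63)*138 = (((-2 + 5*7) - 6) - 14) + 90*138 = (((-2 + 35) - 6) - 14) + 12420 = ((33 - 6) - 14) + 12420 = (27 - 14) + 12420 = 13 + 12420 = 12433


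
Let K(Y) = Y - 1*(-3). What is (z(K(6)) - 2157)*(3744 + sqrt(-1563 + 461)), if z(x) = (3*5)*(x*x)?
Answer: -3526848 - 942*I*sqrt(1102) ≈ -3.5268e+6 - 31271.0*I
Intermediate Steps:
K(Y) = 3 + Y (K(Y) = Y + 3 = 3 + Y)
z(x) = 15*x**2
(z(K(6)) - 2157)*(3744 + sqrt(-1563 + 461)) = (15*(3 + 6)**2 - 2157)*(3744 + sqrt(-1563 + 461)) = (15*9**2 - 2157)*(3744 + sqrt(-1102)) = (15*81 - 2157)*(3744 + I*sqrt(1102)) = (1215 - 2157)*(3744 + I*sqrt(1102)) = -942*(3744 + I*sqrt(1102)) = -3526848 - 942*I*sqrt(1102)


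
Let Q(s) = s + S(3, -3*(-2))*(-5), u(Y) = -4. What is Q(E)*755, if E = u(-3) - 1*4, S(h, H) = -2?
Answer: 1510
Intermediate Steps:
E = -8 (E = -4 - 1*4 = -4 - 4 = -8)
Q(s) = 10 + s (Q(s) = s - 2*(-5) = s + 10 = 10 + s)
Q(E)*755 = (10 - 8)*755 = 2*755 = 1510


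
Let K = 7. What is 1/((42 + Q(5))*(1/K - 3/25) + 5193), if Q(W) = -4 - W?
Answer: 175/908907 ≈ 0.00019254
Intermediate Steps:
1/((42 + Q(5))*(1/K - 3/25) + 5193) = 1/((42 + (-4 - 1*5))*(1/7 - 3/25) + 5193) = 1/((42 + (-4 - 5))*(1*(⅐) - 3*1/25) + 5193) = 1/((42 - 9)*(⅐ - 3/25) + 5193) = 1/(33*(4/175) + 5193) = 1/(132/175 + 5193) = 1/(908907/175) = 175/908907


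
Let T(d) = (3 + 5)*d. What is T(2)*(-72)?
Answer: -1152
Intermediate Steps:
T(d) = 8*d
T(2)*(-72) = (8*2)*(-72) = 16*(-72) = -1152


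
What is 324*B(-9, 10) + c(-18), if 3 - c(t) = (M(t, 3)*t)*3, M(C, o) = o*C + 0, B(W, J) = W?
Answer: -5829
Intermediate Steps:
M(C, o) = C*o (M(C, o) = C*o + 0 = C*o)
c(t) = 3 - 9*t**2 (c(t) = 3 - (t*3)*t*3 = 3 - (3*t)*t*3 = 3 - 3*t**2*3 = 3 - 9*t**2)
324*B(-9, 10) + c(-18) = 324*(-9) + (3 - 9*(-18)**2) = -2916 + (3 - 9*324) = -2916 + (3 - 2916) = -2916 - 2913 = -5829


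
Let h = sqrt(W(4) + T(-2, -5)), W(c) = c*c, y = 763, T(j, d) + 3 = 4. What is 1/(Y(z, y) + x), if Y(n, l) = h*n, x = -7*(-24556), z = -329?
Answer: 3508/602959583 + 47*sqrt(17)/4220717081 ≈ 5.8639e-6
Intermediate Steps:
T(j, d) = 1 (T(j, d) = -3 + 4 = 1)
W(c) = c**2
h = sqrt(17) (h = sqrt(4**2 + 1) = sqrt(16 + 1) = sqrt(17) ≈ 4.1231)
x = 171892
Y(n, l) = n*sqrt(17) (Y(n, l) = sqrt(17)*n = n*sqrt(17))
1/(Y(z, y) + x) = 1/(-329*sqrt(17) + 171892) = 1/(171892 - 329*sqrt(17))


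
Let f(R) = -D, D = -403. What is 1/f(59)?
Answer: 1/403 ≈ 0.0024814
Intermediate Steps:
f(R) = 403 (f(R) = -1*(-403) = 403)
1/f(59) = 1/403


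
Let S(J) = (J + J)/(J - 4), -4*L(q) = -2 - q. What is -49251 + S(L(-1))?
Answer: -738767/15 ≈ -49251.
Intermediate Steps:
L(q) = ½ + q/4 (L(q) = -(-2 - q)/4 = ½ + q/4)
S(J) = 2*J/(-4 + J) (S(J) = (2*J)/(-4 + J) = 2*J/(-4 + J))
-49251 + S(L(-1)) = -49251 + 2*(½ + (¼)*(-1))/(-4 + (½ + (¼)*(-1))) = -49251 + 2*(½ - ¼)/(-4 + (½ - ¼)) = -49251 + 2*(¼)/(-4 + ¼) = -49251 + 2*(¼)/(-15/4) = -49251 + 2*(¼)*(-4/15) = -49251 - 2/15 = -738767/15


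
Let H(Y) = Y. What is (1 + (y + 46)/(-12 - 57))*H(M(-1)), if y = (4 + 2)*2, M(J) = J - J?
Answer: 0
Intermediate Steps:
M(J) = 0
y = 12 (y = 6*2 = 12)
(1 + (y + 46)/(-12 - 57))*H(M(-1)) = (1 + (12 + 46)/(-12 - 57))*0 = (1 + 58/(-69))*0 = (1 + 58*(-1/69))*0 = (1 - 58/69)*0 = (11/69)*0 = 0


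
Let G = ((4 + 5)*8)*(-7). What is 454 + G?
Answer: -50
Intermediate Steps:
G = -504 (G = (9*8)*(-7) = 72*(-7) = -504)
454 + G = 454 - 504 = -50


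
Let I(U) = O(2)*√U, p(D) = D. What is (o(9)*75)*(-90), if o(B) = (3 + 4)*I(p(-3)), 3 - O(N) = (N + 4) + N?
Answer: 236250*I*√3 ≈ 4.092e+5*I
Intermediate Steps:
O(N) = -1 - 2*N (O(N) = 3 - ((N + 4) + N) = 3 - ((4 + N) + N) = 3 - (4 + 2*N) = 3 + (-4 - 2*N) = -1 - 2*N)
I(U) = -5*√U (I(U) = (-1 - 2*2)*√U = (-1 - 4)*√U = -5*√U)
o(B) = -35*I*√3 (o(B) = (3 + 4)*(-5*I*√3) = 7*(-5*I*√3) = -35*I*√3)
(o(9)*75)*(-90) = (-35*I*√3*75)*(-90) = -2625*I*√3*(-90) = 236250*I*√3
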